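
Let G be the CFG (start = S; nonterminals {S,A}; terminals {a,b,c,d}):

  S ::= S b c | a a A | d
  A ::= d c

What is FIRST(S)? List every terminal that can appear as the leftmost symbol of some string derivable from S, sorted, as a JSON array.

Compute FIRST by fixpoint:
round 1:
  A via A→d c: +{d}
  S via S→a a A: +{a}
  S via S→d: +{d}
  S: {a,d}  A: {d}
round 2: (no change)
  S: {a,d}  A: {d}

FIRST(S) = ["a", "d"]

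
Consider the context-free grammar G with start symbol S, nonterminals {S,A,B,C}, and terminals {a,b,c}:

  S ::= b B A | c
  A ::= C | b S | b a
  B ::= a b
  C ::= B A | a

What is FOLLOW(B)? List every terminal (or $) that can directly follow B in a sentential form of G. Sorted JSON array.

Compute FIRST by fixpoint:
iter 1:
  A via A→b S: +{b}
  B via B→a b: +{a}
  C via C→B A: +{a}
  S via S→b B A: +{b}
  S via S→c: +{c}
  S: {b,c}  A: {b}  B: {a}  C: {a}
iter 2:
  A via A→C: +{a}
  S: {b,c}  A: {a,b}  B: {a}  C: {a}
iter 3: done
  S: {b,c}  A: {a,b}  B: {a}  C: {a}

Compute FOLLOW by fixpoint:
initialize: $ ∈ FOLLOW(S)
iter 1:
  C→B A: FOLLOW(B) ⊇ FIRST(A) = {a,b}; new: +{a,b}
  S→b B A: FOLLOW(A) ⊇ FOLLOW(S) ⊇ {$}; new: +{$}
  FOLLOW[S]={$}  FOLLOW[A]={$}  FOLLOW[B]={a,b}  FOLLOW[C]={}
iter 2:
  A→C: FOLLOW(C) ⊇ FOLLOW(A) ⊇ {$}; new: +{$}
  FOLLOW[S]={$}  FOLLOW[A]={$}  FOLLOW[B]={a,b}  FOLLOW[C]={$}
iter 3: (stable)
  FOLLOW[S]={$}  FOLLOW[A]={$}  FOLLOW[B]={a,b}  FOLLOW[C]={$}

FOLLOW(B) = ["a", "b"]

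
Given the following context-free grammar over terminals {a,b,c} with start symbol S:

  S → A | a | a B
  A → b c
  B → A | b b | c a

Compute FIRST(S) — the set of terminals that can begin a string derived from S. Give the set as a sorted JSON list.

FIRST iteration:
round 1:
  A via A→b c: +{b}
  B via B→A: +{b}
  B via B→c a: +{c}
  S via S→A: +{b}
  S via S→a: +{a}
  FIRST(S)={a,b}  FIRST(A)={b}  FIRST(B)={b,c}
round 2: (stable)
  FIRST(S)={a,b}  FIRST(A)={b}  FIRST(B)={b,c}

FIRST(S) = ["a", "b"]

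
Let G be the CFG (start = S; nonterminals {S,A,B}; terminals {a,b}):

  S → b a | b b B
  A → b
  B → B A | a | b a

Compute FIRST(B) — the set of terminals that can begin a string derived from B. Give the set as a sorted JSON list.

FIRST iteration:
iter 1:
  A via A→b: +{b}
  B via B→a: +{a}
  B via B→b a: +{b}
  S via S→b a: +{b}
  S: {b}  A: {b}  B: {a,b}
iter 2: — fixpoint
  S: {b}  A: {b}  B: {a,b}

FIRST(B) = ["a", "b"]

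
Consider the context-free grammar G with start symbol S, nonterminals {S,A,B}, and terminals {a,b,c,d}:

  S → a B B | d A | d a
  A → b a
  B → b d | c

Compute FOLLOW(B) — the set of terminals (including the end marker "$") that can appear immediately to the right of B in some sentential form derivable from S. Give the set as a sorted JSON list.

FIRST sets, iterate to fixpoint:
round 1:
  A via A→b a: +{b}
  B via B→b d: +{b}
  B via B→c: +{c}
  S via S→a B B: +{a}
  S via S→d A: +{d}
  FIRST(S)={a,d}  FIRST(A)={b}  FIRST(B)={b,c}
round 2: — fixpoint
  FIRST(S)={a,d}  FIRST(A)={b}  FIRST(B)={b,c}

FOLLOW iteration:
FOLLOW(S) := {$}
iter 1:
  S→a B B: FOLLOW(B) ⊇ FIRST(B) = {b,c}; new: +{b,c}
  S→a B B: FOLLOW(B) ⊇ FOLLOW(S) ⊇ {$}; new: +{$}
  S→d A: FOLLOW(A) ⊇ FOLLOW(S) ⊇ {$}; new: +{$}
  FOLLOW(S)={$}  FOLLOW(A)={$}  FOLLOW(B)={$,b,c}
iter 2: (stable)
  FOLLOW(S)={$}  FOLLOW(A)={$}  FOLLOW(B)={$,b,c}

FOLLOW(B) = ["$", "b", "c"]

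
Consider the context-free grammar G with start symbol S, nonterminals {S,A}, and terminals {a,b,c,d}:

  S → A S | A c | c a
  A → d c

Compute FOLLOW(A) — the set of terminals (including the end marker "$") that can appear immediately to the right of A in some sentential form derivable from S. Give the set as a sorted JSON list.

FIRST sets, iterate to fixpoint:
iter 1:
  A via A→d c: +{d}
  S via S→A S: +{d}
  S via S→c a: +{c}
  S: {c,d}  A: {d}
iter 2: done
  S: {c,d}  A: {d}

FOLLOW iteration:
seed FOLLOW(S) with $
round 1:
  S→A S: FOLLOW(A) ⊇ FIRST(S) = {c,d}; new: +{c,d}
  FOLLOW(S)={$}  FOLLOW(A)={c,d}
round 2: (no change)
  FOLLOW(S)={$}  FOLLOW(A)={c,d}

FOLLOW(A) = ["c", "d"]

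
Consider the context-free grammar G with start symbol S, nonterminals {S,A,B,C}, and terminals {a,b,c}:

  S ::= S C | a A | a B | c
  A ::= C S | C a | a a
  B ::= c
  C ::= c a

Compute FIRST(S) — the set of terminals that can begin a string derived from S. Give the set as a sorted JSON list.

FIRST iteration:
[1]
  A via A→a a: +{a}
  B via B→c: +{c}
  C via C→c a: +{c}
  S via S→a A: +{a}
  S via S→c: +{c}
  FIRST(S)={a,c}  FIRST(A)={a}  FIRST(B)={c}  FIRST(C)={c}
[2]
  A via A→C S: +{c}
  FIRST(S)={a,c}  FIRST(A)={a,c}  FIRST(B)={c}  FIRST(C)={c}
[3] — fixpoint
  FIRST(S)={a,c}  FIRST(A)={a,c}  FIRST(B)={c}  FIRST(C)={c}

FIRST(S) = ["a", "c"]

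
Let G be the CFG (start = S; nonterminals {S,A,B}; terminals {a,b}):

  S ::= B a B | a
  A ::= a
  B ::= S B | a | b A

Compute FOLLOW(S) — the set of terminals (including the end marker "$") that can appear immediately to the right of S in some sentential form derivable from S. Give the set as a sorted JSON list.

FIRST sets, iterate to fixpoint:
iter 1:
  A via A→a: +{a}
  B via B→a: +{a}
  B via B→b A: +{b}
  S via S→B a B: +{a,b}
  FIRST(S)={a,b}  FIRST(A)={a}  FIRST(B)={a,b}
iter 2: done
  FIRST(S)={a,b}  FIRST(A)={a}  FIRST(B)={a,b}

FOLLOW iteration:
seed FOLLOW(S) with $
[1]
  B→S B: FOLLOW(S) ⊇ FIRST(B) = {a,b}; new: +{a,b}
  S→B a B: FOLLOW(B) ⊇ FIRST(a) = {a}; new: +{a}
  S→B a B: FOLLOW(B) ⊇ FOLLOW(S) ⊇ {$,a,b}; new: +{$,b}
  FOLLOW[S]={$,a,b}  FOLLOW[A]={}  FOLLOW[B]={$,a,b}
[2]
  B→b A: FOLLOW(A) ⊇ FOLLOW(B) ⊇ {$,a,b}; new: +{$,a,b}
  FOLLOW[S]={$,a,b}  FOLLOW[A]={$,a,b}  FOLLOW[B]={$,a,b}
[3] — fixpoint
  FOLLOW[S]={$,a,b}  FOLLOW[A]={$,a,b}  FOLLOW[B]={$,a,b}

FOLLOW(S) = ["$", "a", "b"]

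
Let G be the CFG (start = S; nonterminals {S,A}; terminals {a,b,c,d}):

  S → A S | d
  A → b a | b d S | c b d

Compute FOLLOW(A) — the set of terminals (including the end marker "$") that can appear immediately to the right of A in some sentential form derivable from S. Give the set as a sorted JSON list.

FIRST iteration:
iter 1:
  A via A→b a: +{b}
  A via A→c b d: +{c}
  S via S→A S: +{b,c}
  S via S→d: +{d}
  S: {b,c,d}  A: {b,c}
iter 2: (stable)
  S: {b,c,d}  A: {b,c}

FOLLOW sets:
seed FOLLOW(S) with $
[1]
  S→A S: FOLLOW(A) ⊇ FIRST(S) = {b,c,d}; new: +{b,c,d}
  FOLLOW[S]={$}  FOLLOW[A]={b,c,d}
[2]
  A→b d S: FOLLOW(S) ⊇ FOLLOW(A) ⊇ {b,c,d}; new: +{b,c,d}
  FOLLOW[S]={$,b,c,d}  FOLLOW[A]={b,c,d}
[3] (stable)
  FOLLOW[S]={$,b,c,d}  FOLLOW[A]={b,c,d}

FOLLOW(A) = ["b", "c", "d"]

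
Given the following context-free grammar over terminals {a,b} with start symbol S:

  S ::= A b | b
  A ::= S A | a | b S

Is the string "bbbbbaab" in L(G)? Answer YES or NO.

Convert to CNF:
  S -> A T0 | b
  A -> S A | T0 S | a
  T0 -> b

CYK fill:
  T[0,0] 'b' = {S,T0}  orig:{S}
  T[1,1] 'b' = {S,T0}  orig:{S}
  T[2,2] 'b' = {S,T0}  orig:{S}
  T[3,3] 'b' = {S,T0}  orig:{S}
  T[4,4] 'b' = {S,T0}  orig:{S}
  T[5,5] 'a' = {A}
  T[6,6] 'a' = {A}
  T[7,7] 'b' = {S,T0}  orig:{S}
  T[0,1] 'bb' = {A}
  T[1,2] 'bb' = {A}
  T[2,3] 'bb' = {A}
  T[3,4] 'bb' = {A}
  T[4,5] 'ba' = {A}
  T[5,6] 'aa' = ∅
  T[6,7] 'ab' = {S}
  T[0,2] 'bbb' = {A,S}
  T[1,3] 'bbb' = {A,S}
  T[2,4] 'bbb' = {A,S}
  T[3,5] 'bba' = {A}
  T[4,6] 'baa' = ∅
  T[5,7] 'aab' = ∅
  T[0,3] 'bbbb' = {A,S}
  T[1,4] 'bbbb' = {A,S}
  T[2,5] 'bbba' = {A}
  T[3,6] 'bbaa' = ∅
  T[4,7] 'baab' = ∅
  T[0,4] 'bbbbb' = {A,S}
  T[1,5] 'bbbba' = {A}
  T[2,6] 'bbbaa' = ∅
  T[3,7] 'bbaab' = ∅
  T[0,5] 'bbbbba' = {A}
  T[1,6] 'bbbbaa' = ∅
  T[2,7] 'bbbaab' = ∅
  T[0,6] 'bbbbbaa' = ∅
  T[1,7] 'bbbbaab' = ∅
  T[0,7] 'bbbbbaab' = ∅

S ∉ T[0,7] ⇒ NO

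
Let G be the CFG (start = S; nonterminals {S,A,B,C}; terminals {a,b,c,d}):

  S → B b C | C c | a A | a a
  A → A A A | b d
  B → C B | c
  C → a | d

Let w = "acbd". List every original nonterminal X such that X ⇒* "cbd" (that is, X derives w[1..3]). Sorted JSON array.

CNF form of G:
  S -> B X5 | C T2 | T3 A | T3 T3
  A -> A X4 | T0 T1
  B -> C B | c
  C -> a | d
  T0 -> b
  T1 -> d
  T2 -> c
  T3 -> a
  X4 -> A A
  X5 -> T0 C

Fill CYK table bottom-up (cells [i..j] with 1 ≤ i ≤ j ≤ 3 only):
  T[1,1] 'c' = {B,T2}  orig:{B}
  T[2,2] 'b' = {T0}  orig:{}
  T[3,3] 'd' = {C,T1}  orig:{C}
  T[1,2] 'cb' = ∅
  T[2,3] 'bd' = {A,X5}  orig:{A}
  T[1,3] 'cbd' = {S}

Original NTs in T[1,3] deriving "cbd": ["S"]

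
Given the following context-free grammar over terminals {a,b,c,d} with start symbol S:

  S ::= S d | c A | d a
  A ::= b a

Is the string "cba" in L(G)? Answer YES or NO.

Convert to CNF:
  S -> S T2 | T2 T1 | T3 A
  A -> T0 T1
  T0 -> b
  T1 -> a
  T2 -> d
  T3 -> c

CYK table (by increasing span):
  cell(0,0) c: {T3}  orig:{}
  cell(1,1) b: {T0}  orig:{}
  cell(2,2) a: {T1}  orig:{}
  cell(0,1) cb: ∅
  cell(1,2) ba: {A}
  cell(0,2) cba: {S}

S ∈ T[0,2] ⇒ YES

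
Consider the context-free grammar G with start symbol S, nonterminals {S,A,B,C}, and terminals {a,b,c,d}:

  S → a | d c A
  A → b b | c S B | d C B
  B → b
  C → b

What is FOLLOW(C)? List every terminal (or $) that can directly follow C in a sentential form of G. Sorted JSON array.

Compute FIRST by fixpoint:
iter 1:
  A via A→b b: +{b}
  A via A→c S B: +{c}
  A via A→d C B: +{d}
  B via B→b: +{b}
  C via C→b: +{b}
  S via S→a: +{a}
  S via S→d c A: +{d}
  FIRST[S]={a,d}  FIRST[A]={b,c,d}  FIRST[B]={b}  FIRST[C]={b}
iter 2: done
  FIRST[S]={a,d}  FIRST[A]={b,c,d}  FIRST[B]={b}  FIRST[C]={b}

FOLLOW sets:
seed FOLLOW(S) with $
pass 1:
  A→c S B: FOLLOW(S) ⊇ FIRST(B) = {b}; new: +{b}
  A→d C B: FOLLOW(C) ⊇ FIRST(B) = {b}; new: +{b}
  S→d c A: FOLLOW(A) ⊇ FOLLOW(S) ⊇ {$,b}; new: +{$,b}
  FOLLOW(S)={$,b}  FOLLOW(A)={$,b}  FOLLOW(B)={}  FOLLOW(C)={b}
pass 2:
  A→c S B: FOLLOW(B) ⊇ FOLLOW(A) ⊇ {$,b}; new: +{$,b}
  FOLLOW(S)={$,b}  FOLLOW(A)={$,b}  FOLLOW(B)={$,b}  FOLLOW(C)={b}
pass 3: (stable)
  FOLLOW(S)={$,b}  FOLLOW(A)={$,b}  FOLLOW(B)={$,b}  FOLLOW(C)={b}

FOLLOW(C) = ["b"]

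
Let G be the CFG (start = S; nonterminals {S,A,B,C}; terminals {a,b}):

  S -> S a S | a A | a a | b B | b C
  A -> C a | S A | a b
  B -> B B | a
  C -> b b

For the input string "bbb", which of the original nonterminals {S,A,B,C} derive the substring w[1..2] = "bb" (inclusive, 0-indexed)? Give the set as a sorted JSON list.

Convert to CNF:
  S -> S X2 | T0 A | T0 T0 | T1 B | T1 C
  A -> C T0 | S A | T0 T1
  B -> B B | a
  C -> T1 T1
  T0 -> a
  T1 -> b
  X2 -> T0 S

CYK fill, restricted to cells inside w[1..2]:
  cell(1,1) b: {T1}  orig:{}
  cell(2,2) b: {T1}  orig:{}
  cell(1,2) bb: {C}

Original NTs in T[1,2] deriving "bb": ["C"]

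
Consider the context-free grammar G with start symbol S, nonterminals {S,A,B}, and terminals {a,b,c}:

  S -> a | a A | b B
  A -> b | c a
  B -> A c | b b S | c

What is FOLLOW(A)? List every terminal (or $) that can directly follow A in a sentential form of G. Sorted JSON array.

FIRST sets, iterate to fixpoint:
[1]
  A via A→b: +{b}
  A via A→c a: +{c}
  B via B→A c: +{b,c}
  S via S→a: +{a}
  S via S→b B: +{b}
  FIRST(S)={a,b}  FIRST(A)={b,c}  FIRST(B)={b,c}
[2] — fixpoint
  FIRST(S)={a,b}  FIRST(A)={b,c}  FIRST(B)={b,c}

FOLLOW iteration:
FOLLOW(S) := {$}
round 1:
  B→A c: FOLLOW(A) ⊇ FIRST(c) = {c}; new: +{c}
  S→a A: FOLLOW(A) ⊇ FOLLOW(S) ⊇ {$}; new: +{$}
  S→b B: FOLLOW(B) ⊇ FOLLOW(S) ⊇ {$}; new: +{$}
  S: {$}  A: {$,c}  B: {$}
round 2: (no change)
  S: {$}  A: {$,c}  B: {$}

FOLLOW(A) = ["$", "c"]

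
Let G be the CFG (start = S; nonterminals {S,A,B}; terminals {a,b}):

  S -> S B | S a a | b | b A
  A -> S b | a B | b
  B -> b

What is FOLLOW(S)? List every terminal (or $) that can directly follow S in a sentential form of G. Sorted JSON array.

FIRST sets, iterate to fixpoint:
pass 1:
  A via A→a B: +{a}
  A via A→b: +{b}
  B via B→b: +{b}
  S via S→b: +{b}
  S: {b}  A: {a,b}  B: {b}
pass 2: done
  S: {b}  A: {a,b}  B: {b}

FOLLOW iteration:
initialize: $ ∈ FOLLOW(S)
round 1:
  A→S b: FOLLOW(S) ⊇ FIRST(b) = {b}; new: +{b}
  S→S B: FOLLOW(B) ⊇ FOLLOW(S) ⊇ {$,b}; new: +{$,b}
  S→S a a: FOLLOW(S) ⊇ FIRST(a) = {a}; new: +{a}
  S→b A: FOLLOW(A) ⊇ FOLLOW(S) ⊇ {$,a,b}; new: +{$,a,b}
  FOLLOW[S]={$,a,b}  FOLLOW[A]={$,a,b}  FOLLOW[B]={$,b}
round 2:
  A→a B: FOLLOW(B) ⊇ FOLLOW(A) ⊇ {$,a,b}; new: +{a}
  FOLLOW[S]={$,a,b}  FOLLOW[A]={$,a,b}  FOLLOW[B]={$,a,b}
round 3: (stable)
  FOLLOW[S]={$,a,b}  FOLLOW[A]={$,a,b}  FOLLOW[B]={$,a,b}

FOLLOW(S) = ["$", "a", "b"]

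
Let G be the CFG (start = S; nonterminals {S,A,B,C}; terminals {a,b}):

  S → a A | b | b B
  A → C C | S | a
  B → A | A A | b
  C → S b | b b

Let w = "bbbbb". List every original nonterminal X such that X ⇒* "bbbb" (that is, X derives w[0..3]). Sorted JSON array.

CNF form of G:
  S -> T0 A | T1 B | b
  A -> C C | T0 A | T1 B | a | b
  B -> A A | C C | T0 A | T1 B | a | b
  C -> S T1 | T1 T1
  T0 -> a
  T1 -> b

CYK table (by increasing span), restricted to cells inside w[0..3]:
  [0..0]={A,B,S,T1}  "b"  orig:{A,B,S}
  [1..1]={A,B,S,T1}  "b"  orig:{A,B,S}
  [2..2]={A,B,S,T1}  "b"  orig:{A,B,S}
  [3..3]={A,B,S,T1}  "b"  orig:{A,B,S}
  [0..1]={A,B,C,S}  "bb"
  [1..2]={A,B,C,S}  "bb"
  [2..3]={A,B,C,S}  "bb"
  [0..2]={A,B,C,S}  "bbb"
  [1..3]={A,B,C,S}  "bbb"
  [0..3]={A,B,C,S}  "bbbb"

Original NTs in T[0,3] deriving "bbbb": ["A", "B", "C", "S"]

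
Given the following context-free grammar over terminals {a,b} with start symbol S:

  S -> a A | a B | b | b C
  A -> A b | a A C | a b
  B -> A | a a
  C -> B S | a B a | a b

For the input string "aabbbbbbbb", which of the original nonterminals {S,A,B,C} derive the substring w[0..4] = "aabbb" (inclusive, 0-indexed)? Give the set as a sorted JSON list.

Convert to CNF:
  S -> T0 C | T1 A | T1 B | b
  A -> A T0 | T1 T0 | T1 X2
  B -> A T0 | T1 T0 | T1 T1 | T1 X3
  C -> B S | T1 T0 | T1 X4
  T0 -> b
  T1 -> a
  X2 -> A C
  X3 -> A C
  X4 -> B T1

Fill CYK table bottom-up, restricted to cells inside w[0..4]:
  T[0,0] 'a' = {T1}  orig:{}
  T[1,1] 'a' = {T1}  orig:{}
  T[2,2] 'b' = {S,T0}  orig:{S}
  T[3,3] 'b' = {S,T0}  orig:{S}
  T[4,4] 'b' = {S,T0}  orig:{S}
  T[0,1] 'aa' = {B}
  T[1,2] 'ab' = {A,B,C}
  T[2,3] 'bb' = ∅
  T[3,4] 'bb' = ∅
  T[0,2] 'aab' = {C,S}
  T[1,3] 'abb' = {A,B,C}
  T[2,4] 'bbb' = ∅
  T[0,3] 'aabb' = {S}
  T[1,4] 'abbb' = {A,B,C}
  T[0,4] 'aabbb' = {S}

Original NTs in T[0,4] deriving "aabbb": ["S"]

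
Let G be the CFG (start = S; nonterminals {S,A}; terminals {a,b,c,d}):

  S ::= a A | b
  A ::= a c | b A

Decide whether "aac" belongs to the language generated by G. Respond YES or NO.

CNF form of G:
  S -> T0 A | b
  A -> T0 T1 | T2 A
  T0 -> a
  T1 -> c
  T2 -> b

CYK fill:
  cell(0,0) a: {T0}  orig:{}
  cell(1,1) a: {T0}  orig:{}
  cell(2,2) c: {T1}  orig:{}
  cell(0,1) aa: ∅
  cell(1,2) ac: {A}
  cell(0,2) aac: {S}

S ∈ T[0,2] ⇒ YES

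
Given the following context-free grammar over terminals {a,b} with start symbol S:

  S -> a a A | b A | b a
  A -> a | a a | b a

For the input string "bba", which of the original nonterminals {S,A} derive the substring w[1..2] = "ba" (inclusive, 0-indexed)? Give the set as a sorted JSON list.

Convert to CNF:
  S -> T0 X2 | T1 A | T1 T0
  A -> T0 T0 | T1 T0 | a
  T0 -> a
  T1 -> b
  X2 -> T0 A

Fill CYK table bottom-up (cells [i..j] with 1 ≤ i ≤ j ≤ 2 only):
  [1..1]={T1}  "b"  orig:{}
  [2..2]={A,T0}  "a"  orig:{A}
  [1..2]={A,S}  "ba"

Original NTs in T[1,2] deriving "ba": ["A", "S"]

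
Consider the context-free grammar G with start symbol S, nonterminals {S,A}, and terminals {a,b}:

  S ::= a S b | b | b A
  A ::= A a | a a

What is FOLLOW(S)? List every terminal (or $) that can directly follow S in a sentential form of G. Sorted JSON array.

FIRST sets, iterate to fixpoint:
iter 1:
  A via A→a a: +{a}
  S via S→a S b: +{a}
  S via S→b: +{b}
  S: {a,b}  A: {a}
iter 2: done
  S: {a,b}  A: {a}

FOLLOW iteration:
FOLLOW(S) := {$}
round 1:
  A→A a: FOLLOW(A) ⊇ FIRST(a) = {a}; new: +{a}
  S→a S b: FOLLOW(S) ⊇ FIRST(b) = {b}; new: +{b}
  S→b A: FOLLOW(A) ⊇ FOLLOW(S) ⊇ {$,b}; new: +{$,b}
  FOLLOW(S)={$,b}  FOLLOW(A)={$,a,b}
round 2: (stable)
  FOLLOW(S)={$,b}  FOLLOW(A)={$,a,b}

FOLLOW(S) = ["$", "b"]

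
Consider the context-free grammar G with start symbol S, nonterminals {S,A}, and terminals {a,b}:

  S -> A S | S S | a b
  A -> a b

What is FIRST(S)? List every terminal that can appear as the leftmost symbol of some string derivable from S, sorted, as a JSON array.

Compute FIRST by fixpoint:
iter 1:
  A via A→a b: +{a}
  S via S→A S: +{a}
  FIRST[S]={a}  FIRST[A]={a}
iter 2: — fixpoint
  FIRST[S]={a}  FIRST[A]={a}

FIRST(S) = ["a"]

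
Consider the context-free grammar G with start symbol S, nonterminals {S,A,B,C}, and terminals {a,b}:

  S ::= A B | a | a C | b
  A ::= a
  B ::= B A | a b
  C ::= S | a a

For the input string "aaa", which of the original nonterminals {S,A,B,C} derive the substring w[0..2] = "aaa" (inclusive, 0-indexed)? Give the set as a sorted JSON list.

CNF form of G:
  S -> A B | T0 C | a | b
  A -> a
  B -> B A | T0 T1
  C -> A B | T0 C | T0 T0 | a | b
  T0 -> a
  T1 -> b

CYK table (by increasing span) — only the sub-triangle for w[0..2]:
  T[0,0] 'a' = {A,C,S,T0}  orig:{A,C,S}
  T[1,1] 'a' = {A,C,S,T0}  orig:{A,C,S}
  T[2,2] 'a' = {A,C,S,T0}  orig:{A,C,S}
  T[0,1] 'aa' = {C,S}
  T[1,2] 'aa' = {C,S}
  T[0,2] 'aaa' = {C,S}

Original NTs in T[0,2] deriving "aaa": ["C", "S"]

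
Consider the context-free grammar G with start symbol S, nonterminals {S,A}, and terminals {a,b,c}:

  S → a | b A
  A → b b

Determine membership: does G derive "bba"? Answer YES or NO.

Convert to CNF:
  S -> T0 A | a
  A -> T0 T0
  T0 -> b

CYK table (by increasing span):
  cell(0,0) b: {T0}  orig:{}
  cell(1,1) b: {T0}  orig:{}
  cell(2,2) a: {S}
  cell(0,1) bb: {A}
  cell(1,2) ba: ∅
  cell(0,2) bba: ∅

S ∉ T[0,2] ⇒ NO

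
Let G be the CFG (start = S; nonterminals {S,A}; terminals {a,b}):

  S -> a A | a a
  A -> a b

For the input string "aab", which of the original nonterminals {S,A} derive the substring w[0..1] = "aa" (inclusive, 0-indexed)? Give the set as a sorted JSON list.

Convert to CNF:
  S -> T0 A | T0 T0
  A -> T0 T1
  T0 -> a
  T1 -> b

Fill CYK table bottom-up, restricted to cells inside w[0..1]:
  T[0,0] 'a' = {T0}  orig:{}
  T[1,1] 'a' = {T0}  orig:{}
  T[0,1] 'aa' = {S}

Original NTs in T[0,1] deriving "aa": ["S"]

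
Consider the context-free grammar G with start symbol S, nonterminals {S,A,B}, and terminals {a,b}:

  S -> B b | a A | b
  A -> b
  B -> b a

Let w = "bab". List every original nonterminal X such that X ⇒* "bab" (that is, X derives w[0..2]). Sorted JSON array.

Convert to CNF:
  S -> B T0 | T1 A | b
  A -> b
  B -> T0 T1
  T0 -> b
  T1 -> a

CYK fill, restricted to cells inside w[0..2]:
  [0..0]={A,S,T0}  "b"  orig:{A,S}
  [1..1]={T1}  "a"  orig:{}
  [2..2]={A,S,T0}  "b"  orig:{A,S}
  [0..1]={B}  "ba"
  [1..2]={S}  "ab"
  [0..2]={S}  "bab"

Original NTs in T[0,2] deriving "bab": ["S"]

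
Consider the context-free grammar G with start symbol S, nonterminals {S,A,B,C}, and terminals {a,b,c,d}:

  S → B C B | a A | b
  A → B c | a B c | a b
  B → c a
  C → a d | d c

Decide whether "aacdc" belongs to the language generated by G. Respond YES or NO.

Convert to CNF:
  S -> B X5 | T1 A | b
  A -> B T0 | T1 T2 | T1 X4
  B -> T0 T1
  C -> T1 T3 | T3 T0
  T0 -> c
  T1 -> a
  T2 -> b
  T3 -> d
  X4 -> B T0
  X5 -> C B

CYK table (by increasing span):
  cell(0,0) a: {T1}  orig:{}
  cell(1,1) a: {T1}  orig:{}
  cell(2,2) c: {T0}  orig:{}
  cell(3,3) d: {T3}  orig:{}
  cell(4,4) c: {T0}  orig:{}
  cell(0,1) aa: ∅
  cell(1,2) ac: ∅
  cell(2,3) cd: ∅
  cell(3,4) dc: {C}
  cell(0,2) aac: ∅
  cell(1,3) acd: ∅
  cell(2,4) cdc: ∅
  cell(0,3) aacd: ∅
  cell(1,4) acdc: ∅
  cell(0,4) aacdc: ∅

S ∉ T[0,4] ⇒ NO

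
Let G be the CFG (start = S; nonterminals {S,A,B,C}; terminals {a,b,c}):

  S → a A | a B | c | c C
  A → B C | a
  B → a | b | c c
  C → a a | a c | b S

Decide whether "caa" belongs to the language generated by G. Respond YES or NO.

CNF form of G:
  S -> T0 C | T1 A | T1 B | c
  A -> B C | a
  B -> T0 T0 | a | b
  C -> T1 T0 | T1 T1 | T2 S
  T0 -> c
  T1 -> a
  T2 -> b

Fill CYK table bottom-up:
  T[0,0] 'c' = {S,T0}  orig:{S}
  T[1,1] 'a' = {A,B,T1}  orig:{A,B}
  T[2,2] 'a' = {A,B,T1}  orig:{A,B}
  T[0,1] 'ca' = ∅
  T[1,2] 'aa' = {C,S}
  T[0,2] 'caa' = {S}

S ∈ T[0,2] ⇒ YES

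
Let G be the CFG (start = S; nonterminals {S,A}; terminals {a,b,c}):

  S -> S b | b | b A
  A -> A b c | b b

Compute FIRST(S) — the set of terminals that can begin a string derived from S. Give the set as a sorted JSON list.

FIRST sets, iterate to fixpoint:
pass 1:
  A via A→b b: +{b}
  S via S→b: +{b}
  FIRST[S]={b}  FIRST[A]={b}
pass 2: (no change)
  FIRST[S]={b}  FIRST[A]={b}

FIRST(S) = ["b"]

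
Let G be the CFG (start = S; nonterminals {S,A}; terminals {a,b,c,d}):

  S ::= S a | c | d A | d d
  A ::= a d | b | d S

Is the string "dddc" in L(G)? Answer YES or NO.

Convert to CNF:
  S -> S T0 | T1 A | T1 T1 | c
  A -> T0 T1 | T1 S | b
  T0 -> a
  T1 -> d

Fill CYK table bottom-up:
  T[0,0] 'd' = {T1}  orig:{}
  T[1,1] 'd' = {T1}  orig:{}
  T[2,2] 'd' = {T1}  orig:{}
  T[3,3] 'c' = {S}
  T[0,1] 'dd' = {S}
  T[1,2] 'dd' = {S}
  T[2,3] 'dc' = {A}
  T[0,2] 'ddd' = {A}
  T[1,3] 'ddc' = {S}
  T[0,3] 'dddc' = {A}

S ∉ T[0,3] ⇒ NO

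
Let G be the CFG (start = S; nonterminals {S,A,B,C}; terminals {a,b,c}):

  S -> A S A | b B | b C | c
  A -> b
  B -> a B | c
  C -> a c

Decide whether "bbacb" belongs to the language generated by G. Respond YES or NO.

CNF form of G:
  S -> A X3 | T2 B | T2 C | c
  A -> b
  B -> T0 B | c
  C -> T0 T1
  T0 -> a
  T1 -> c
  T2 -> b
  X3 -> S A

CYK table (by increasing span):
  cell(0,0) b: {A,T2}  orig:{A}
  cell(1,1) b: {A,T2}  orig:{A}
  cell(2,2) a: {T0}  orig:{}
  cell(3,3) c: {B,S,T1}  orig:{B,S}
  cell(4,4) b: {A,T2}  orig:{A}
  cell(0,1) bb: ∅
  cell(1,2) ba: ∅
  cell(2,3) ac: {B,C}
  cell(3,4) cb: {X3}  orig:{}
  cell(0,2) bba: ∅
  cell(1,3) bac: {S}
  cell(2,4) acb: ∅
  cell(0,3) bbac: ∅
  cell(1,4) bacb: {X3}  orig:{}
  cell(0,4) bbacb: {S}

S ∈ T[0,4] ⇒ YES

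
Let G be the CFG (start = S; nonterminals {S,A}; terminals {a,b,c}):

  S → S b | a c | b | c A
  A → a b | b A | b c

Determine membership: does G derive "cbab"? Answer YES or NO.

Convert to CNF:
  S -> S T1 | T0 T2 | T2 A | b
  A -> T0 T1 | T1 A | T1 T2
  T0 -> a
  T1 -> b
  T2 -> c

CYK fill:
  cell(0,0) c: {T2}  orig:{}
  cell(1,1) b: {S,T1}  orig:{S}
  cell(2,2) a: {T0}  orig:{}
  cell(3,3) b: {S,T1}  orig:{S}
  cell(0,1) cb: ∅
  cell(1,2) ba: ∅
  cell(2,3) ab: {A}
  cell(0,2) cba: ∅
  cell(1,3) bab: {A}
  cell(0,3) cbab: {S}

S ∈ T[0,3] ⇒ YES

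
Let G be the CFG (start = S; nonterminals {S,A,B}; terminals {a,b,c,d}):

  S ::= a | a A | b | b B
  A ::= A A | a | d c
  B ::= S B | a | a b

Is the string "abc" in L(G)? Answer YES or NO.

CNF form of G:
  S -> T2 A | T3 B | a | b
  A -> A A | T0 T1 | a
  B -> S B | T2 T3 | a
  T0 -> d
  T1 -> c
  T2 -> a
  T3 -> b

CYK table (by increasing span):
  [0..0]={A,B,S,T2}  "a"  orig:{A,B,S}
  [1..1]={S,T3}  "b"  orig:{S}
  [2..2]={T1}  "c"  orig:{}
  [0..1]={B}  "ab"
  [1..2]=∅  "bc"
  [0..2]=∅  "abc"

S ∉ T[0,2] ⇒ NO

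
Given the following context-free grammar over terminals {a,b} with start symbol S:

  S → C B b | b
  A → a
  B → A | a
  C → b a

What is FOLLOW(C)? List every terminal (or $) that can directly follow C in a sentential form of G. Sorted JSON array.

FIRST sets, iterate to fixpoint:
[1]
  A via A→a: +{a}
  B via B→A: +{a}
  C via C→b a: +{b}
  S via S→C B b: +{b}
  FIRST(S)={b}  FIRST(A)={a}  FIRST(B)={a}  FIRST(C)={b}
[2] done
  FIRST(S)={b}  FIRST(A)={a}  FIRST(B)={a}  FIRST(C)={b}

FOLLOW sets:
initialize: $ ∈ FOLLOW(S)
iter 1:
  S→C B b: FOLLOW(C) ⊇ FIRST(B) = {a}; new: +{a}
  S→C B b: FOLLOW(B) ⊇ FIRST(b) = {b}; new: +{b}
  S: {$}  A: {}  B: {b}  C: {a}
iter 2:
  B→A: FOLLOW(A) ⊇ FOLLOW(B) ⊇ {b}; new: +{b}
  S: {$}  A: {b}  B: {b}  C: {a}
iter 3: — fixpoint
  S: {$}  A: {b}  B: {b}  C: {a}

FOLLOW(C) = ["a"]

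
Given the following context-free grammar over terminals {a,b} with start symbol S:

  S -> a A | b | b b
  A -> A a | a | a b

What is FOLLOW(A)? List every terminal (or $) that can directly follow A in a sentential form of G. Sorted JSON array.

Compute FIRST by fixpoint:
iter 1:
  A via A→a: +{a}
  S via S→a A: +{a}
  S via S→b: +{b}
  FIRST[S]={a,b}  FIRST[A]={a}
iter 2: (no change)
  FIRST[S]={a,b}  FIRST[A]={a}

FOLLOW sets:
seed FOLLOW(S) with $
[1]
  A→A a: FOLLOW(A) ⊇ FIRST(a) = {a}; new: +{a}
  S→a A: FOLLOW(A) ⊇ FOLLOW(S) ⊇ {$}; new: +{$}
  S: {$}  A: {$,a}
[2] (no change)
  S: {$}  A: {$,a}

FOLLOW(A) = ["$", "a"]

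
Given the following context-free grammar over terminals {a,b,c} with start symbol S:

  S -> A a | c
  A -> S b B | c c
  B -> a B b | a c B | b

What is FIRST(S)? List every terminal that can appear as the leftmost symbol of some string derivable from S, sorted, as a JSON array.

FIRST sets, iterate to fixpoint:
round 1:
  A via A→c c: +{c}
  B via B→a B b: +{a}
  B via B→b: +{b}
  S via S→A a: +{c}
  FIRST(S)={c}  FIRST(A)={c}  FIRST(B)={a,b}
round 2: done
  FIRST(S)={c}  FIRST(A)={c}  FIRST(B)={a,b}

FIRST(S) = ["c"]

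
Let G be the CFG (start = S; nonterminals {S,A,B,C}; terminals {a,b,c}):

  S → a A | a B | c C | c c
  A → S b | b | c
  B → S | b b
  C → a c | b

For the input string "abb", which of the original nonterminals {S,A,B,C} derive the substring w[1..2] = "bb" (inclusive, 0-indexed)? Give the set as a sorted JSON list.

CNF form of G:
  S -> T1 A | T1 B | T2 C | T2 T2
  A -> S T0 | b | c
  B -> T0 T0 | T1 A | T1 B | T2 C | T2 T2
  C -> T1 T2 | b
  T0 -> b
  T1 -> a
  T2 -> c

CYK fill — only the sub-triangle for w[1..2]:
  [1..1]={A,C,T0}  "b"  orig:{A,C}
  [2..2]={A,C,T0}  "b"  orig:{A,C}
  [1..2]={B}  "bb"

Original NTs in T[1,2] deriving "bb": ["B"]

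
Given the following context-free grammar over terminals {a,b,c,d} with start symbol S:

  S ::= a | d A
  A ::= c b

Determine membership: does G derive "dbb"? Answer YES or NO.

CNF form of G:
  S -> T2 A | a
  A -> T0 T1
  T0 -> c
  T1 -> b
  T2 -> d

CYK table (by increasing span):
  T[0,0] 'd' = {T2}  orig:{}
  T[1,1] 'b' = {T1}  orig:{}
  T[2,2] 'b' = {T1}  orig:{}
  T[0,1] 'db' = ∅
  T[1,2] 'bb' = ∅
  T[0,2] 'dbb' = ∅

S ∉ T[0,2] ⇒ NO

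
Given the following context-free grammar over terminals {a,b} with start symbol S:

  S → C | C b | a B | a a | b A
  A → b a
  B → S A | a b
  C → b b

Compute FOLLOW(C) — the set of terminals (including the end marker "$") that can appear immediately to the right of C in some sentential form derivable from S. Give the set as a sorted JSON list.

FIRST iteration:
[1]
  A via A→b a: +{b}
  B via B→a b: +{a}
  C via C→b b: +{b}
  S via S→C: +{b}
  S via S→a B: +{a}
  FIRST[S]={a,b}  FIRST[A]={b}  FIRST[B]={a}  FIRST[C]={b}
[2]
  B via B→S A: +{b}
  FIRST[S]={a,b}  FIRST[A]={b}  FIRST[B]={a,b}  FIRST[C]={b}
[3] (no change)
  FIRST[S]={a,b}  FIRST[A]={b}  FIRST[B]={a,b}  FIRST[C]={b}

FOLLOW sets:
seed FOLLOW(S) with $
iter 1:
  B→S A: FOLLOW(S) ⊇ FIRST(A) = {b}; new: +{b}
  S→C: FOLLOW(C) ⊇ FOLLOW(S) ⊇ {$,b}; new: +{$,b}
  S→a B: FOLLOW(B) ⊇ FOLLOW(S) ⊇ {$,b}; new: +{$,b}
  S→b A: FOLLOW(A) ⊇ FOLLOW(S) ⊇ {$,b}; new: +{$,b}
  FOLLOW[S]={$,b}  FOLLOW[A]={$,b}  FOLLOW[B]={$,b}  FOLLOW[C]={$,b}
iter 2: (no change)
  FOLLOW[S]={$,b}  FOLLOW[A]={$,b}  FOLLOW[B]={$,b}  FOLLOW[C]={$,b}

FOLLOW(C) = ["$", "b"]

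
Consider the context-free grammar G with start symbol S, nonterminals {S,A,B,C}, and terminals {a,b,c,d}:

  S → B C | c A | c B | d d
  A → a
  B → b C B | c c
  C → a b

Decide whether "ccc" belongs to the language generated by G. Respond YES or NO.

Convert to CNF:
  S -> B C | T1 A | T1 B | T3 T3
  A -> a
  B -> T0 X4 | T1 T1
  C -> T2 T0
  T0 -> b
  T1 -> c
  T2 -> a
  T3 -> d
  X4 -> C B

CYK table (by increasing span):
  [0..0]={T1}  "c"  orig:{}
  [1..1]={T1}  "c"  orig:{}
  [2..2]={T1}  "c"  orig:{}
  [0..1]={B}  "cc"
  [1..2]={B}  "cc"
  [0..2]={S}  "ccc"

S ∈ T[0,2] ⇒ YES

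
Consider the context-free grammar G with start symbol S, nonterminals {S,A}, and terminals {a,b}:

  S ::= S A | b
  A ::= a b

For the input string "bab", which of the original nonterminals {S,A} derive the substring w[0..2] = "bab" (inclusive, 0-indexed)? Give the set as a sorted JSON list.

Convert to CNF:
  S -> S A | b
  A -> T0 T1
  T0 -> a
  T1 -> b

CYK table (by increasing span) — only the sub-triangle for w[0..2]:
  cell(0,0) b: {S,T1}  orig:{S}
  cell(1,1) a: {T0}  orig:{}
  cell(2,2) b: {S,T1}  orig:{S}
  cell(0,1) ba: ∅
  cell(1,2) ab: {A}
  cell(0,2) bab: {S}

Original NTs in T[0,2] deriving "bab": ["S"]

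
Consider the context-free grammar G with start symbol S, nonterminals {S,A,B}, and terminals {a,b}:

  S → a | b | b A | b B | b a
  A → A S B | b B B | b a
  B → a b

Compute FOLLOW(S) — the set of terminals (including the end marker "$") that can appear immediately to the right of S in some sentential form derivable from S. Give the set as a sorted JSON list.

FIRST iteration:
pass 1:
  A via A→b B B: +{b}
  B via B→a b: +{a}
  S via S→a: +{a}
  S via S→b: +{b}
  FIRST[S]={a,b}  FIRST[A]={b}  FIRST[B]={a}
pass 2: (stable)
  FIRST[S]={a,b}  FIRST[A]={b}  FIRST[B]={a}

FOLLOW sets:
initialize: $ ∈ FOLLOW(S)
iter 1:
  A→A S B: FOLLOW(A) ⊇ FIRST(S) = {a,b}; new: +{a,b}
  A→A S B: FOLLOW(S) ⊇ FIRST(B) = {a}; new: +{a}
  A→A S B: FOLLOW(B) ⊇ FOLLOW(A) ⊇ {a,b}; new: +{a,b}
  S→b A: FOLLOW(A) ⊇ FOLLOW(S) ⊇ {$,a}; new: +{$}
  S→b B: FOLLOW(B) ⊇ FOLLOW(S) ⊇ {$,a}; new: +{$}
  S: {$,a}  A: {$,a,b}  B: {$,a,b}
iter 2: done
  S: {$,a}  A: {$,a,b}  B: {$,a,b}

FOLLOW(S) = ["$", "a"]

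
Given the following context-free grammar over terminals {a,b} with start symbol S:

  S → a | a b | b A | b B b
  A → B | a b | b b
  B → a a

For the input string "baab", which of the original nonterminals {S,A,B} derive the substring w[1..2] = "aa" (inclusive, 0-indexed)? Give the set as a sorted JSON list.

CNF form of G:
  S -> T0 T1 | T1 A | T1 X2 | a
  A -> T0 T0 | T0 T1 | T1 T1
  B -> T0 T0
  T0 -> a
  T1 -> b
  X2 -> B T1

CYK fill, restricted to cells inside w[1..2]:
  T[1,1] 'a' = {S,T0}  orig:{S}
  T[2,2] 'a' = {S,T0}  orig:{S}
  T[1,2] 'aa' = {A,B}

Original NTs in T[1,2] deriving "aa": ["A", "B"]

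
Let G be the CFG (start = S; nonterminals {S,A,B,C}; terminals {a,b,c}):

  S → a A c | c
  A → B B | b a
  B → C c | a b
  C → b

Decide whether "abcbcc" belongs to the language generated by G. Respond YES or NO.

CNF form of G:
  S -> T1 X3 | c
  A -> B B | T0 T1
  B -> C T2 | T1 T0
  C -> b
  T0 -> b
  T1 -> a
  T2 -> c
  X3 -> A T2

CYK fill:
  cell(0,0) a: {T1}  orig:{}
  cell(1,1) b: {C,T0}  orig:{C}
  cell(2,2) c: {S,T2}  orig:{S}
  cell(3,3) b: {C,T0}  orig:{C}
  cell(4,4) c: {S,T2}  orig:{S}
  cell(5,5) c: {S,T2}  orig:{S}
  cell(0,1) ab: {B}
  cell(1,2) bc: {B}
  cell(2,3) cb: ∅
  cell(3,4) bc: {B}
  cell(4,5) cc: ∅
  cell(0,2) abc: ∅
  cell(1,3) bcb: ∅
  cell(2,4) cbc: ∅
  cell(3,5) bcc: ∅
  cell(0,3) abcb: ∅
  cell(1,4) bcbc: {A}
  cell(2,5) cbcc: ∅
  cell(0,4) abcbc: ∅
  cell(1,5) bcbcc: {X3}  orig:{}
  cell(0,5) abcbcc: {S}

S ∈ T[0,5] ⇒ YES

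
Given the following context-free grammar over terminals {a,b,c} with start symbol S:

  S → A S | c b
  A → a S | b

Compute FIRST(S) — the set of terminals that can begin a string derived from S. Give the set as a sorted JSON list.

FIRST sets, iterate to fixpoint:
round 1:
  A via A→a S: +{a}
  A via A→b: +{b}
  S via S→A S: +{a,b}
  S via S→c b: +{c}
  FIRST(S)={a,b,c}  FIRST(A)={a,b}
round 2: (no change)
  FIRST(S)={a,b,c}  FIRST(A)={a,b}

FIRST(S) = ["a", "b", "c"]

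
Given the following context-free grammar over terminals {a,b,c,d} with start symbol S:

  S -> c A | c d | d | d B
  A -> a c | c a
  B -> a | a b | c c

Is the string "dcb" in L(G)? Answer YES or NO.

Convert to CNF:
  S -> T1 A | T1 T3 | T3 B | d
  A -> T0 T1 | T1 T0
  B -> T0 T2 | T1 T1 | a
  T0 -> a
  T1 -> c
  T2 -> b
  T3 -> d

CYK table (by increasing span):
  cell(0,0) d: {S,T3}  orig:{S}
  cell(1,1) c: {T1}  orig:{}
  cell(2,2) b: {T2}  orig:{}
  cell(0,1) dc: ∅
  cell(1,2) cb: ∅
  cell(0,2) dcb: ∅

S ∉ T[0,2] ⇒ NO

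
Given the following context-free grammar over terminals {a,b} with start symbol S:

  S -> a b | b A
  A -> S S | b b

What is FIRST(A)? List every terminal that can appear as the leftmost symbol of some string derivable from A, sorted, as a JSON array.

Compute FIRST by fixpoint:
pass 1:
  A via A→b b: +{b}
  S via S→a b: +{a}
  S via S→b A: +{b}
  FIRST[S]={a,b}  FIRST[A]={b}
pass 2:
  A via A→S S: +{a}
  FIRST[S]={a,b}  FIRST[A]={a,b}
pass 3: done
  FIRST[S]={a,b}  FIRST[A]={a,b}

FIRST(A) = ["a", "b"]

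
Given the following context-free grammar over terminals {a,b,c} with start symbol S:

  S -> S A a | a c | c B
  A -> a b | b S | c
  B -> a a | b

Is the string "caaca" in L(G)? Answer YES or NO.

CNF form of G:
  S -> S X3 | T0 T2 | T2 B
  A -> T0 T1 | T1 S | c
  B -> T0 T0 | b
  T0 -> a
  T1 -> b
  T2 -> c
  X3 -> A T0

Fill CYK table bottom-up:
  cell(0,0) c: {A,T2}  orig:{A}
  cell(1,1) a: {T0}  orig:{}
  cell(2,2) a: {T0}  orig:{}
  cell(3,3) c: {A,T2}  orig:{A}
  cell(4,4) a: {T0}  orig:{}
  cell(0,1) ca: {X3}  orig:{}
  cell(1,2) aa: {B}
  cell(2,3) ac: {S}
  cell(3,4) ca: {X3}  orig:{}
  cell(0,2) caa: {S}
  cell(1,3) aac: ∅
  cell(2,4) aca: ∅
  cell(0,3) caac: ∅
  cell(1,4) aaca: ∅
  cell(0,4) caaca: {S}

S ∈ T[0,4] ⇒ YES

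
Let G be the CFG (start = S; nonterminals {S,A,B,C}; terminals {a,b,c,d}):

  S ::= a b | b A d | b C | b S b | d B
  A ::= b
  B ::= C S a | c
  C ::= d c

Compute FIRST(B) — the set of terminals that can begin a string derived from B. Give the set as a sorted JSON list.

FIRST sets, iterate to fixpoint:
pass 1:
  A via A→b: +{b}
  B via B→c: +{c}
  C via C→d c: +{d}
  S via S→a b: +{a}
  S via S→b A d: +{b}
  S via S→d B: +{d}
  FIRST(S)={a,b,d}  FIRST(A)={b}  FIRST(B)={c}  FIRST(C)={d}
pass 2:
  B via B→C S a: +{d}
  FIRST(S)={a,b,d}  FIRST(A)={b}  FIRST(B)={c,d}  FIRST(C)={d}
pass 3: — fixpoint
  FIRST(S)={a,b,d}  FIRST(A)={b}  FIRST(B)={c,d}  FIRST(C)={d}

FIRST(B) = ["c", "d"]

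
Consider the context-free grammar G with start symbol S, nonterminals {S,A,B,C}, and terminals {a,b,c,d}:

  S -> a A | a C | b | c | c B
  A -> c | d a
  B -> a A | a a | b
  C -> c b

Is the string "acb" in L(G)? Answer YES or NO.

Convert to CNF:
  S -> T1 A | T1 C | T2 B | b | c
  A -> T0 T1 | c
  B -> T1 A | T1 T1 | b
  C -> T2 T3
  T0 -> d
  T1 -> a
  T2 -> c
  T3 -> b

CYK fill:
  cell(0,0) a: {T1}  orig:{}
  cell(1,1) c: {A,S,T2}  orig:{A,S}
  cell(2,2) b: {B,S,T3}  orig:{B,S}
  cell(0,1) ac: {B,S}
  cell(1,2) cb: {C,S}
  cell(0,2) acb: {S}

S ∈ T[0,2] ⇒ YES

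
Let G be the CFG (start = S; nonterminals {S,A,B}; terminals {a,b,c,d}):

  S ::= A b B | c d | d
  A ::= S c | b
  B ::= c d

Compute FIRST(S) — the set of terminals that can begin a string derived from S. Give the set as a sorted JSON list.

FIRST iteration:
pass 1:
  A via A→b: +{b}
  B via B→c d: +{c}
  S via S→A b B: +{b}
  S via S→c d: +{c}
  S via S→d: +{d}
  FIRST(S)={b,c,d}  FIRST(A)={b}  FIRST(B)={c}
pass 2:
  A via A→S c: +{c,d}
  FIRST(S)={b,c,d}  FIRST(A)={b,c,d}  FIRST(B)={c}
pass 3: done
  FIRST(S)={b,c,d}  FIRST(A)={b,c,d}  FIRST(B)={c}

FIRST(S) = ["b", "c", "d"]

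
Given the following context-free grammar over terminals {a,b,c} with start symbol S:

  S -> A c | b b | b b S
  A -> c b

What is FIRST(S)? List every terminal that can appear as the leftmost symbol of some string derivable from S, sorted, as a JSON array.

FIRST sets, iterate to fixpoint:
[1]
  A via A→c b: +{c}
  S via S→A c: +{c}
  S via S→b b: +{b}
  FIRST(S)={b,c}  FIRST(A)={c}
[2] (no change)
  FIRST(S)={b,c}  FIRST(A)={c}

FIRST(S) = ["b", "c"]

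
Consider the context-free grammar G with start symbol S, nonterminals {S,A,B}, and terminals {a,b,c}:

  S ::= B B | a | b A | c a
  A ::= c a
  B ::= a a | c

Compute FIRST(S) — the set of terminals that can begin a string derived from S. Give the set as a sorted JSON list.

Compute FIRST by fixpoint:
iter 1:
  A via A→c a: +{c}
  B via B→a a: +{a}
  B via B→c: +{c}
  S via S→B B: +{a,c}
  S via S→b A: +{b}
  S: {a,b,c}  A: {c}  B: {a,c}
iter 2: done
  S: {a,b,c}  A: {c}  B: {a,c}

FIRST(S) = ["a", "b", "c"]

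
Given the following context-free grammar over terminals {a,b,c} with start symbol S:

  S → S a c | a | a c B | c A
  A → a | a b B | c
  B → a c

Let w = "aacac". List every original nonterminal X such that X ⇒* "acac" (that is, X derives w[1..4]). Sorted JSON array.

Convert to CNF:
  S -> S X4 | T0 X5 | T2 A | a
  A -> T0 X3 | a | c
  B -> T0 T2
  T0 -> a
  T1 -> b
  T2 -> c
  X3 -> T1 B
  X4 -> T0 T2
  X5 -> T2 B

CYK fill — only the sub-triangle for w[1..4]:
  cell(1,1) a: {A,S,T0}  orig:{A,S}
  cell(2,2) c: {A,T2}  orig:{A}
  cell(3,3) a: {A,S,T0}  orig:{A,S}
  cell(4,4) c: {A,T2}  orig:{A}
  cell(1,2) ac: {B,X4}  orig:{B}
  cell(2,3) ca: {S}
  cell(3,4) ac: {B,X4}  orig:{B}
  cell(1,3) aca: ∅
  cell(2,4) cac: {X5}  orig:{}
  cell(1,4) acac: {S}

Original NTs in T[1,4] deriving "acac": ["S"]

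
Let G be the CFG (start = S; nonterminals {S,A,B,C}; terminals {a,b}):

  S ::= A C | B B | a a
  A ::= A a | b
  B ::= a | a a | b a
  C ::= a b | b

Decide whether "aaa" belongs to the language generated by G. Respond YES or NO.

Convert to CNF:
  S -> A C | B B | T0 T0
  A -> A T0 | b
  B -> T0 T0 | T1 T0 | a
  C -> T0 T1 | b
  T0 -> a
  T1 -> b

Fill CYK table bottom-up:
  T[0,0] 'a' = {B,T0}  orig:{B}
  T[1,1] 'a' = {B,T0}  orig:{B}
  T[2,2] 'a' = {B,T0}  orig:{B}
  T[0,1] 'aa' = {B,S}
  T[1,2] 'aa' = {B,S}
  T[0,2] 'aaa' = {S}

S ∈ T[0,2] ⇒ YES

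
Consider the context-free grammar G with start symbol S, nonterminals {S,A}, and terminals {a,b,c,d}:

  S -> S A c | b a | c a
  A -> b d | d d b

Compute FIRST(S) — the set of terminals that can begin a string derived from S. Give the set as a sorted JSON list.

FIRST iteration:
pass 1:
  A via A→b d: +{b}
  A via A→d d b: +{d}
  S via S→b a: +{b}
  S via S→c a: +{c}
  S: {b,c}  A: {b,d}
pass 2: (stable)
  S: {b,c}  A: {b,d}

FIRST(S) = ["b", "c"]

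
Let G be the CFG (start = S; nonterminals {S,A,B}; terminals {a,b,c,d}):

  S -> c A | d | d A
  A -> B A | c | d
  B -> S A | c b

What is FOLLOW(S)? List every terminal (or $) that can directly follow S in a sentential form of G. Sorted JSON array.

Compute FIRST by fixpoint:
round 1:
  A via A→c: +{c}
  A via A→d: +{d}
  B via B→c b: +{c}
  S via S→c A: +{c}
  S via S→d: +{d}
  FIRST[S]={c,d}  FIRST[A]={c,d}  FIRST[B]={c}
round 2:
  B via B→S A: +{d}
  FIRST[S]={c,d}  FIRST[A]={c,d}  FIRST[B]={c,d}
round 3: (no change)
  FIRST[S]={c,d}  FIRST[A]={c,d}  FIRST[B]={c,d}

Compute FOLLOW by fixpoint:
seed FOLLOW(S) with $
[1]
  A→B A: FOLLOW(B) ⊇ FIRST(A) = {c,d}; new: +{c,d}
  B→S A: FOLLOW(S) ⊇ FIRST(A) = {c,d}; new: +{c,d}
  B→S A: FOLLOW(A) ⊇ FOLLOW(B) ⊇ {c,d}; new: +{c,d}
  S→c A: FOLLOW(A) ⊇ FOLLOW(S) ⊇ {$,c,d}; new: +{$}
  FOLLOW(S)={$,c,d}  FOLLOW(A)={$,c,d}  FOLLOW(B)={c,d}
[2] — fixpoint
  FOLLOW(S)={$,c,d}  FOLLOW(A)={$,c,d}  FOLLOW(B)={c,d}

FOLLOW(S) = ["$", "c", "d"]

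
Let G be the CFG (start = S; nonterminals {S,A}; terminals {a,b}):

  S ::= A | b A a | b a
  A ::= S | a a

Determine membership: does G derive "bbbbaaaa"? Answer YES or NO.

CNF form of G:
  S -> T0 T0 | T1 T0 | T1 X3
  A -> T0 T0 | T1 T0 | T1 X2
  T0 -> a
  T1 -> b
  X2 -> A T0
  X3 -> A T0

CYK fill:
  T[0,0] 'b' = {T1}  orig:{}
  T[1,1] 'b' = {T1}  orig:{}
  T[2,2] 'b' = {T1}  orig:{}
  T[3,3] 'b' = {T1}  orig:{}
  T[4,4] 'a' = {T0}  orig:{}
  T[5,5] 'a' = {T0}  orig:{}
  T[6,6] 'a' = {T0}  orig:{}
  T[7,7] 'a' = {T0}  orig:{}
  T[0,1] 'bb' = ∅
  T[1,2] 'bb' = ∅
  T[2,3] 'bb' = ∅
  T[3,4] 'ba' = {A,S}
  T[4,5] 'aa' = {A,S}
  T[5,6] 'aa' = {A,S}
  T[6,7] 'aa' = {A,S}
  T[0,2] 'bbb' = ∅
  T[1,3] 'bbb' = ∅
  T[2,4] 'bba' = ∅
  T[3,5] 'baa' = {X2,X3}  orig:{}
  T[4,6] 'aaa' = {X2,X3}  orig:{}
  T[5,7] 'aaa' = {X2,X3}  orig:{}
  T[0,3] 'bbbb' = ∅
  T[1,4] 'bbba' = ∅
  T[2,5] 'bbaa' = {A,S}
  T[3,6] 'baaa' = {A,S}
  T[4,7] 'aaaa' = ∅
  T[0,4] 'bbbba' = ∅
  T[1,5] 'bbbaa' = ∅
  T[2,6] 'bbaaa' = {X2,X3}  orig:{}
  T[3,7] 'baaaa' = {X2,X3}  orig:{}
  T[0,5] 'bbbbaa' = ∅
  T[1,6] 'bbbaaa' = {A,S}
  T[2,7] 'bbaaaa' = {A,S}
  T[0,6] 'bbbbaaa' = ∅
  T[1,7] 'bbbaaaa' = {X2,X3}  orig:{}
  T[0,7] 'bbbbaaaa' = {A,S}

S ∈ T[0,7] ⇒ YES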